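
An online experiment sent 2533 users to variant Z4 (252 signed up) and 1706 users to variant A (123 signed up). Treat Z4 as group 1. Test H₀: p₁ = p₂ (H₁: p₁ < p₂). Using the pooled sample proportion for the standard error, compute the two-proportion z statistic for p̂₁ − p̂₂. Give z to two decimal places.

p̂₁ = 252/2533 ≈ 0.0995, p̂₂ = 123/1706 ≈ 0.0721.
Pooled p̂ = (252+123)/(2533+1706) = 375/4239 = 0.0885.
SE = √(p̂(1−p̂)(1/n₁+1/n₂)) = √(0.0885·0.9115·0.000980955) = √(7.91026e-05) = 0.0089.
z = (0.0995 − 0.0721)/0.0089 = 0.0274/0.0089 = 3.08.

z = 3.08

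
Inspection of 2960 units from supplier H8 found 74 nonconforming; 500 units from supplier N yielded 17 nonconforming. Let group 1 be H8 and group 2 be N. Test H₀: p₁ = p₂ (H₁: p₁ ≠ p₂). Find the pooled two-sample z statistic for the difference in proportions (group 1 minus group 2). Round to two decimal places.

z = -1.16

p̂₁ = 74/2960 ≈ 0.02500, p̂₂ = 17/500 ≈ 0.03400.
Pooled p̂ = (74+17)/(2960+500) = 91/3460 = 0.02630.
SE = √(0.0256089 × 0.00233784) = 0.00774.
z = (0.02500 − 0.03400)/0.00774 = -0.00900/0.00774 = -1.16.
p-value = 2·P(Z > 1.163) ≈ 0.2448.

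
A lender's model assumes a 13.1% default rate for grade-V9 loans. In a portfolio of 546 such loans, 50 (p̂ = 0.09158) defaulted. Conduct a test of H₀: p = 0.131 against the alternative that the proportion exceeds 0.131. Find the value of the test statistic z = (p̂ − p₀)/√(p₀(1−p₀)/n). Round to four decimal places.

z = -2.7304

p̂ = 50/546 = 0.0915751.
Under H₀, SE = √(0.131·0.869/546) = √(0.000208496) = 0.0144394.
z = (0.0915751 − 0.131)/0.0144394 = -0.0394249/0.0144394 = -2.7304.
p-value = P(Z > -2.730) ≈ 0.9968.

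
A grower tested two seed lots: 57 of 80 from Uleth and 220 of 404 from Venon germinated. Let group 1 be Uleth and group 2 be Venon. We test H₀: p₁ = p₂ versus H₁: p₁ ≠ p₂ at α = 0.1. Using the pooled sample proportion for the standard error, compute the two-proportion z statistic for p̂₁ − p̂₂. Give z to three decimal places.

p̂₁ = 57/80 = 0.71250, p̂₂ = 220/404 = 0.54455.
Pooled p̂ = (57+220)/(80+404) = 277/484 = 0.57231.
SE = √(p̂(1−p̂)(1/n₁+1/n₂)) = √(0.57231·0.42769·0.0149752) = √(0.0036655) = 0.06054.
z = (0.71250 − 0.54455)/0.06054 = 0.16795/0.06054 = 2.774.
Two-sided p-value ≈ 2·Φ(−2.774) = 0.0055. With α = 0.1, reject H₀.

z = 2.774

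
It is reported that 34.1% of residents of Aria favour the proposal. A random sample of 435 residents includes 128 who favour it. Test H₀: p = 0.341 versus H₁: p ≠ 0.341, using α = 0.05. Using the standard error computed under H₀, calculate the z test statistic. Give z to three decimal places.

p̂ = 128/435 = 0.29425.
Under H₀, SE = √(0.341·0.659/435) = √(0.000516595) = 0.02273.
z = (0.29425 − 0.341)/0.02273 = -0.04675/0.02273 = -2.057.
p-value = 2·P(Z > 2.057) ≈ 0.0397; since p < α = 0.05, reject H₀.

z = -2.057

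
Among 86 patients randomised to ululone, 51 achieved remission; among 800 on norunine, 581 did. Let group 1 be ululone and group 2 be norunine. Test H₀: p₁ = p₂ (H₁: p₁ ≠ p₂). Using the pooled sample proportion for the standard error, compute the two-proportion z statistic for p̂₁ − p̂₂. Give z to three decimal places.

z = -2.596

p̂₁ = 51/86 = 0.59302, p̂₂ = 581/800 = 0.72625.
Pooled p̂ = (51+581)/(86+800) = 632/886 = 0.71332.
SE = √(p̂(1−p̂)(1/n₁+1/n₂)) = √(0.71332·0.28668·0.0128779) = √(0.00263347) = 0.05132.
z = (0.59302 − 0.72625)/0.05132 = -0.13323/0.05132 = -2.596.
Two-sided p-value ≈ 2·Φ(−2.596) = 0.0094.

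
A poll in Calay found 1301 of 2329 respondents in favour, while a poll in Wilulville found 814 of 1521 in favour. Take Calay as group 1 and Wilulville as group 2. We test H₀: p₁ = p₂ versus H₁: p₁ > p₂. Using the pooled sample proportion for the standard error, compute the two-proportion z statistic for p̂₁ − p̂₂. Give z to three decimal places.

z = 1.429

p̂₁ = 1301/2329 = 0.55861, p̂₂ = 814/1521 = 0.53517.
Pooled p̂ = (1301+814)/(2329+1521) = 2115/3850 = 0.54935.
SE = √(0.247565 × 0.00108683) = 0.01640.
z = (0.55861 − 0.53517)/0.01640 = 0.02344/0.01640 = 1.429.
p-value = P(Z > 1.429) ≈ 0.0765.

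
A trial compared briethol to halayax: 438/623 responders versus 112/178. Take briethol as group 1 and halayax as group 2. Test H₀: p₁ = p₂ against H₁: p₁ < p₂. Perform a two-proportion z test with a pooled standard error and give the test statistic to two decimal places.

p̂₁ = 438/623 = 0.7030, p̂₂ = 112/178 = 0.6292.
Pooled p̂ = (438+112)/(623+178) = 550/801 = 0.6866.
SE = √(p̂(1−p̂)(1/n₁+1/n₂)) = √(0.6866·0.3134·0.00722311) = √(0.00155416) = 0.0394.
z = (0.7030 − 0.6292)/0.0394 = 0.0738/0.0394 = 1.87.

z = 1.87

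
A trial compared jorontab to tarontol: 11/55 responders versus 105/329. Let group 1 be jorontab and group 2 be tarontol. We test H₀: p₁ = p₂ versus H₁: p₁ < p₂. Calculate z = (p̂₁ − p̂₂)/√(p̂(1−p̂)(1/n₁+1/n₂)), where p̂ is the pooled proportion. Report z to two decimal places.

z = -1.78

p̂₁ = 11/55 = 0.2000, p̂₂ = 105/329 = 0.3191.
Pooled p̂ = (11+105)/(55+329) = 116/384 = 0.3021.
SE = √(0.210829 × 0.0212213) = 0.0669.
z = (0.2000 − 0.3191)/0.0669 = -0.1191/0.0669 = -1.78.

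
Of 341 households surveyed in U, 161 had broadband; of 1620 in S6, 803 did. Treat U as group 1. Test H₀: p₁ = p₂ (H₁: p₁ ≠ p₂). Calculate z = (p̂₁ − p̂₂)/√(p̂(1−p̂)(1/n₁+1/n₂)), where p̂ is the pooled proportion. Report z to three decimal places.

p̂₁ = 161/341 = 0.47214, p̂₂ = 803/1620 = 0.49568.
Pooled p̂ = (161+803)/(341+1620) = 964/1961 = 0.49159.
SE = √(p̂(1−p̂)(1/n₁+1/n₂)) = √(0.49159·0.50841·0.00354984) = √(0.000887208) = 0.02979.
z = (0.47214 − 0.49568)/0.02979 = -0.02354/0.02979 = -0.790.

z = -0.790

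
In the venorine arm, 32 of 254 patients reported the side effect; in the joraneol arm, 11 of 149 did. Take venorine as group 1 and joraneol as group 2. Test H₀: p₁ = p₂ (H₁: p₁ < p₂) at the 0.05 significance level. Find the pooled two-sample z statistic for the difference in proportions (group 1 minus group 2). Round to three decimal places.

z = 1.637

p̂₁ = 32/254 = 0.12598, p̂₂ = 11/149 = 0.07383.
Pooled p̂ = (32+11)/(254+149) = 43/403 = 0.10670.
SE = √(0.0953149 × 0.0106484) = 0.03186.
z = (0.12598 − 0.07383)/0.03186 = 0.05215/0.03186 = 1.637.
p-value = P(Z < 1.637) ≈ 0.9492; since p > α = 0.05, fail to reject H₀.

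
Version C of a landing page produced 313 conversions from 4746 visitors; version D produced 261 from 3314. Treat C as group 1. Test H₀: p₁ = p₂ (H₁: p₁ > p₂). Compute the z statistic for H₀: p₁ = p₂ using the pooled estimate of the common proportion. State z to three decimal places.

z = -2.200

p̂₁ = 313/4746 = 0.065950, p̂₂ = 261/3314 = 0.078757.
Pooled p̂ = (313+261)/(4746+3314) = 574/8060 = 0.071216.
SE = √(0.0661442 × 0.000512454) = 0.005822.
z = (0.065950 − 0.078757)/0.005822 = -0.012807/0.005822 = -2.200.
p-value = P(Z > -2.200) ≈ 0.9861.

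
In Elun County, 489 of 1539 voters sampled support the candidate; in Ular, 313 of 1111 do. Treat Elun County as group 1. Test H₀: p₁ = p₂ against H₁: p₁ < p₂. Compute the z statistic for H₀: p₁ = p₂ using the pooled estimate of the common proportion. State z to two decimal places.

p̂₁ = 489/1539 ≈ 0.3177, p̂₂ = 313/1111 ≈ 0.2817.
Pooled p̂ = (489+313)/(1539+1111) = 802/2650 = 0.3026.
SE = √(p̂(1−p̂)(1/n₁+1/n₂)) = √(0.3026·0.6974·0.00154986) = √(0.000327098) = 0.0181.
z = (0.3177 − 0.2817)/0.0181 = 0.0360/0.0181 = 1.99.
p-value = P(Z < 1.991) ≈ 0.9768.

z = 1.99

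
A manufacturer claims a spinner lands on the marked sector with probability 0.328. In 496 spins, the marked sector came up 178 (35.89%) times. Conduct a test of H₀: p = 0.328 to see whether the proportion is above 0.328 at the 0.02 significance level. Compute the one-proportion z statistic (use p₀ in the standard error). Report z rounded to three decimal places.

p̂ = 178/496 ≈ 0.35887.
SE = √(p₀(1−p₀)/n) = √(0.22042/496) = 0.02108.
z = (0.35887 − 0.328)/0.02108 = 0.03087/0.02108 = 1.464.
p-value = P(Z > 1.464) ≈ 0.0715; since p > α = 0.02, fail to reject H₀.

z = 1.464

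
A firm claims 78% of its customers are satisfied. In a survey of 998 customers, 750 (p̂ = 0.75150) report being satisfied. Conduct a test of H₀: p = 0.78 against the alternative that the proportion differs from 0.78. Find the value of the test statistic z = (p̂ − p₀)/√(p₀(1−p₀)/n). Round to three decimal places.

z = -2.173

p̂ = 750/998 = 0.751503.
Standard error under H₀: √(0.78×0.22/998) = 0.013113.
z = (0.751503 − 0.78)/0.013113 = -0.028497/0.013113 = -2.173.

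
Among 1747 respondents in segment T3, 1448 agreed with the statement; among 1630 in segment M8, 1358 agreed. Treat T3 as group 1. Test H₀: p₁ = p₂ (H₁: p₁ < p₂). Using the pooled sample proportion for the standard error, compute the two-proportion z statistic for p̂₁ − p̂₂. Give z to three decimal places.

p̂₁ = 1448/1747 = 0.82885, p̂₂ = 1358/1630 = 0.83313.
Pooled p̂ = (1448+1358)/(1747+1630) = 2806/3377 = 0.83092.
SE = √(p̂(1−p̂)(1/n₁+1/n₂)) = √(0.83092·0.16908·0.00118591) = √(0.000166614) = 0.01291.
z = (0.82885 − 0.83313)/0.01291 = -0.00428/0.01291 = -0.332.
p-value = P(Z < -0.332) ≈ 0.3701.

z = -0.332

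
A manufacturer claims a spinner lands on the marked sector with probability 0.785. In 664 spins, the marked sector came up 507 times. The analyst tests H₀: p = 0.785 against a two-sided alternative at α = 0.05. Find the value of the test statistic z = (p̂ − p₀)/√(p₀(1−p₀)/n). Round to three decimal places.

p̂ = 507/664 ≈ 0.763554.
Standard error under H₀: √(0.785×0.215/664) = 0.015943.
z = (0.763554 − 0.785)/0.015943 = -0.021446/0.015943 = -1.345.
Two-sided p-value ≈ 2·Φ(−1.345) = 0.1786, so at α = 0.05 we fail to reject H₀.

z = -1.345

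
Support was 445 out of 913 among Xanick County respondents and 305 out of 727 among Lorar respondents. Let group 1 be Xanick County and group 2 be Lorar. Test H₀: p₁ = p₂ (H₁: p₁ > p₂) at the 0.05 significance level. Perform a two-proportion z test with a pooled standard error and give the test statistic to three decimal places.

p̂₁ = 445/913 = 0.48740, p̂₂ = 305/727 = 0.41953.
Pooled p̂ = (445+305)/(913+727) = 750/1640 = 0.45732.
SE = √(p̂(1−p̂)(1/n₁+1/n₂)) = √(0.45732·0.54268·0.00247081) = √(0.0006132) = 0.02476.
z = (0.48740 − 0.41953)/0.02476 = 0.06787/0.02476 = 2.741.
p-value = P(Z > 2.741) ≈ 0.0031. With α = 0.05, reject H₀.

z = 2.741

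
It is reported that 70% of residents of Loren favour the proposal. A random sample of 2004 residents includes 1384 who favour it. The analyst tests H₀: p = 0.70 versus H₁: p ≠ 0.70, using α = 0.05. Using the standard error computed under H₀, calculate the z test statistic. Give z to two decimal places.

z = -0.92

p̂ = 1384/2004 = 0.6906.
Standard error under H₀: √(0.7×0.3/2004) = 0.0102.
z = (0.6906 − 0.7)/0.0102 = -0.0094/0.0102 = -0.92.
p-value = 2·P(Z > 0.916) ≈ 0.3594, so at α = 0.05 we fail to reject H₀.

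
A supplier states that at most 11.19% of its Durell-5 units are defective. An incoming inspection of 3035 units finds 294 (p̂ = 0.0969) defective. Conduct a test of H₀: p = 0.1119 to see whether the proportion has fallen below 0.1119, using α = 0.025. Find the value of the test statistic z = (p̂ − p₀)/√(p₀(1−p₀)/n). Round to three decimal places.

p̂ = 294/3035 ≈ 0.096870.
Standard error under H₀: √(0.1119×0.8881/3035) = 0.005722.
z = (0.096870 − 0.1119)/0.005722 = -0.015030/0.005722 = -2.627.
p-value = P(Z < -2.627) ≈ 0.0043. With α = 0.025, reject H₀.

z = -2.627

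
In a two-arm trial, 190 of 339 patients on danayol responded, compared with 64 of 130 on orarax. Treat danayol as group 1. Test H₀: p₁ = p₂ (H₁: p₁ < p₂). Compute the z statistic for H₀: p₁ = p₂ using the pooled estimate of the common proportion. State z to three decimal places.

z = 1.326

p̂₁ = 190/339 ≈ 0.56047, p̂₂ = 64/130 ≈ 0.49231.
Pooled p̂ = (190+64)/(339+130) = 254/469 = 0.54158.
SE = √(0.248271 × 0.0106422) = 0.05140.
z = (0.56047 − 0.49231)/0.05140 = 0.06816/0.05140 = 1.326.
p-value = P(Z < 1.326) ≈ 0.9076.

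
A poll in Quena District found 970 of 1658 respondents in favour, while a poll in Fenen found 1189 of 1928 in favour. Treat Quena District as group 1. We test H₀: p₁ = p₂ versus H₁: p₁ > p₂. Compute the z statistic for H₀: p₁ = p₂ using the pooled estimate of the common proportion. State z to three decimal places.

p̂₁ = 970/1658 = 0.585042, p̂₂ = 1189/1928 = 0.616701.
Pooled p̂ = (970+1189)/(1658+1928) = 2159/3586 = 0.602064.
SE = √(p̂(1−p̂)(1/n₁+1/n₂)) = √(0.602064·0.397936·0.00112181) = √(0.000268766) = 0.016394.
z = (0.585042 − 0.616701)/0.016394 = -0.031659/0.016394 = -1.931.

z = -1.931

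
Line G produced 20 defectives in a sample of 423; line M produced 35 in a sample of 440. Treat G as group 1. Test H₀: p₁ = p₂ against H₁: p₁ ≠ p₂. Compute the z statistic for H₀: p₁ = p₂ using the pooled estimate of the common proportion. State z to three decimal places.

z = -1.940

p̂₁ = 20/423 ≈ 0.04728, p̂₂ = 35/440 ≈ 0.07955.
Pooled p̂ = (20+35)/(423+440) = 55/863 = 0.06373.
SE = √(p̂(1−p̂)(1/n₁+1/n₂)) = √(0.06373·0.93627·0.00463679) = √(0.000276675) = 0.01663.
z = (0.04728 − 0.07955)/0.01663 = -0.03227/0.01663 = -1.940.
p-value = 2·P(Z > 1.940) ≈ 0.0524.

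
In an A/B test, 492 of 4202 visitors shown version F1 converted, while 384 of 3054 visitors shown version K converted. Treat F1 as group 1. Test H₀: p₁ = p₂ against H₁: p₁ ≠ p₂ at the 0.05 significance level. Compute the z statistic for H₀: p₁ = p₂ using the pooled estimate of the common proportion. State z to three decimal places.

z = -1.116

p̂₁ = 492/4202 = 0.11709, p̂₂ = 384/3054 = 0.12574.
Pooled p̂ = (492+384)/(4202+3054) = 876/7256 = 0.12073.
SE = √(0.106153 × 0.000565421) = 0.00775.
z = (0.11709 − 0.12574)/0.00775 = -0.00865/0.00775 = -1.116.
p-value = 2·P(Z > 1.116) ≈ 0.2642, so at α = 0.05 we fail to reject H₀.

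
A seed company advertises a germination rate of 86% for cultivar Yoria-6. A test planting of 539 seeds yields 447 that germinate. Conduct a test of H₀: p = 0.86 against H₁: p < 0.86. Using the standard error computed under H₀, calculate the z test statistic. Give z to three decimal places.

z = -2.053

p̂ = 447/539 = 0.82931.
Standard error under H₀: √(0.86×0.14/539) = 0.01495.
z = (0.82931 − 0.86)/0.01495 = -0.03069/0.01495 = -2.053.
p-value = P(Z < -2.053) ≈ 0.0200.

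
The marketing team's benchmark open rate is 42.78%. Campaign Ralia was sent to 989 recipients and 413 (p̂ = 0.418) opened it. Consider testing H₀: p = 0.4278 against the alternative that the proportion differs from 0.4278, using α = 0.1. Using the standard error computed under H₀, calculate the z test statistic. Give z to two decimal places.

p̂ = 413/989 ≈ 0.4176.
Standard error under H₀: √(0.4278×0.5722/989) = 0.0157.
z = (0.4176 − 0.4278)/0.0157 = -0.0102/0.0157 = -0.65.
p-value = 2·P(Z > 0.649) ≈ 0.5165; since p > α = 0.1, fail to reject H₀.

z = -0.65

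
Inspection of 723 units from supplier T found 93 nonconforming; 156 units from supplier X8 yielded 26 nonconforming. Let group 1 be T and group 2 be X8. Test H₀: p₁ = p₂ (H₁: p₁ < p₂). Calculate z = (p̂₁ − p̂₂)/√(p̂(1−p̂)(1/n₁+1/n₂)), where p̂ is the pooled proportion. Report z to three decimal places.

p̂₁ = 93/723 = 0.128631, p̂₂ = 26/156 = 0.166667.
Pooled p̂ = (93+26)/(723+156) = 119/879 = 0.135381.
SE = √(0.117053 × 0.00779338) = 0.030203.
z = (0.128631 − 0.166667)/0.030203 = -0.038036/0.030203 = -1.259.

z = -1.259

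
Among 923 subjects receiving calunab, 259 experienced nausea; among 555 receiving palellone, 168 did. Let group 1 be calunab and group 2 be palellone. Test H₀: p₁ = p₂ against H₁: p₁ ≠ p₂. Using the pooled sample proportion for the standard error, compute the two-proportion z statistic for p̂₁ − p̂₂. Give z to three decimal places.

p̂₁ = 259/923 ≈ 0.280607, p̂₂ = 168/555 ≈ 0.302703.
Pooled p̂ = (259+168)/(923+555) = 427/1478 = 0.288904.
SE = √(p̂(1−p̂)(1/n₁+1/n₂)) = √(0.288904·0.711096·0.00288523) = √(0.000592736) = 0.024346.
z = (0.280607 − 0.302703)/0.024346 = -0.022096/0.024346 = -0.908.

z = -0.908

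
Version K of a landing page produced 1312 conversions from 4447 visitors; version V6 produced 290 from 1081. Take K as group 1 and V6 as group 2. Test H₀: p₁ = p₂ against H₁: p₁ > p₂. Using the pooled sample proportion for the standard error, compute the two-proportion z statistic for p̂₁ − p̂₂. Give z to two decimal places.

p̂₁ = 1312/4447 = 0.29503, p̂₂ = 290/1081 = 0.26827.
Pooled p̂ = (1312+290)/(4447+1081) = 1602/5528 = 0.28980.
SE = √(0.205815 × 0.00114994) = 0.01538.
z = (0.29503 − 0.26827)/0.01538 = 0.02676/0.01538 = 1.74.

z = 1.74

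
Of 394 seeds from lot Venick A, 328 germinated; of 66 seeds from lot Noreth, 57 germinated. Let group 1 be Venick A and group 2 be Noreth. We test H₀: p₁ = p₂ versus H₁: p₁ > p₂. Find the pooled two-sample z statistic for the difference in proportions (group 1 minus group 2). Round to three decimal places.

z = -0.634

p̂₁ = 328/394 ≈ 0.83249, p̂₂ = 57/66 ≈ 0.86364.
Pooled p̂ = (328+57)/(394+66) = 385/460 = 0.83696.
SE = √(p̂(1−p̂)(1/n₁+1/n₂)) = √(0.83696·0.16304·0.0176896) = √(0.00241393) = 0.04913.
z = (0.83249 − 0.86364)/0.04913 = -0.03115/0.04913 = -0.634.
p-value = P(Z > -0.634) ≈ 0.7370.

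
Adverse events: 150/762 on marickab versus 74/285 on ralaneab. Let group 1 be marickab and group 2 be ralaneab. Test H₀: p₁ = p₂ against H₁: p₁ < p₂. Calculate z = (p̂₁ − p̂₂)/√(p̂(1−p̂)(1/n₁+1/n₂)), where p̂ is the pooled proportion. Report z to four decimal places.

p̂₁ = 150/762 ≈ 0.196850, p̂₂ = 74/285 ≈ 0.259649.
Pooled p̂ = (150+74)/(762+285) = 224/1047 = 0.213945.
SE = √(p̂(1−p̂)(1/n₁+1/n₂)) = √(0.213945·0.786055·0.00482111) = √(0.000810777) = 0.028474.
z = (0.196850 − 0.259649)/0.028474 = -0.062799/0.028474 = -2.2055.
p-value = P(Z < -2.205) ≈ 0.0137.

z = -2.2055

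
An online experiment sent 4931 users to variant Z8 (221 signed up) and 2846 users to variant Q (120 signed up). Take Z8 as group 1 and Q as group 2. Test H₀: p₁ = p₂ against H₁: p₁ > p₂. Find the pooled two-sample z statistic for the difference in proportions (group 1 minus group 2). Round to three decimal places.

z = 0.551

p̂₁ = 221/4931 ≈ 0.044818, p̂₂ = 120/2846 ≈ 0.042164.
Pooled p̂ = (221+120)/(4931+2846) = 341/7777 = 0.043847.
SE = √(0.0419247 × 0.000554169) = 0.004820.
z = (0.044818 − 0.042164)/0.004820 = 0.002654/0.004820 = 0.551.
p-value = P(Z > 0.551) ≈ 0.2909.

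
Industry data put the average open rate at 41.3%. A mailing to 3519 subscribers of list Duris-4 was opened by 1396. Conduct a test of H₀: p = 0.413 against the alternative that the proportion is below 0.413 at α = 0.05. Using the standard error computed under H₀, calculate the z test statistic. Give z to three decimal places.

z = -1.963

p̂ = 1396/3519 ≈ 0.396704.
SE = √(p₀(1−p₀)/n) = √(0.24243/3519) = 0.008300.
z = (0.396704 − 0.413)/0.008300 = -0.016296/0.008300 = -1.963.
p-value = P(Z < -1.963) ≈ 0.0248. With α = 0.05, reject H₀.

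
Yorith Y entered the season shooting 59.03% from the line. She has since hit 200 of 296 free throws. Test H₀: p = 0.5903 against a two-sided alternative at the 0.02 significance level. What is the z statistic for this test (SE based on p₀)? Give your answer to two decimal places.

z = 2.99

p̂ = 200/296 ≈ 0.6757.
Standard error under H₀: √(0.5903×0.4097/296) = 0.0286.
z = (0.6757 − 0.5903)/0.0286 = 0.0854/0.0286 = 2.99.
p-value = 2·P(Z > 2.987) ≈ 0.0028, so at α = 0.02 we reject H₀.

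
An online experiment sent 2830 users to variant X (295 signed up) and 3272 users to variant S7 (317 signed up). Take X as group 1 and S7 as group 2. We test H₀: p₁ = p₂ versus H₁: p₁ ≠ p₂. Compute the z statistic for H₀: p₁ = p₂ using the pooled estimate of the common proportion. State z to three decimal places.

z = 0.954

p̂₁ = 295/2830 ≈ 0.104240, p̂₂ = 317/3272 ≈ 0.096883.
Pooled p̂ = (295+317)/(2830+3272) = 612/6102 = 0.100295.
SE = √(0.0902359 × 0.00065898) = 0.007711.
z = (0.104240 − 0.096883)/0.007711 = 0.007357/0.007711 = 0.954.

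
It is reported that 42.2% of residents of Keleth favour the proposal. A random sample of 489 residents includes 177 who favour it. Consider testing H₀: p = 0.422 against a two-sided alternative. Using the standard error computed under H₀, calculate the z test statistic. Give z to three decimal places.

p̂ = 177/489 ≈ 0.361963.
Standard error under H₀: √(0.422×0.578/489) = 0.022334.
z = (0.361963 − 0.422)/0.022334 = -0.060037/0.022334 = -2.688.

z = -2.688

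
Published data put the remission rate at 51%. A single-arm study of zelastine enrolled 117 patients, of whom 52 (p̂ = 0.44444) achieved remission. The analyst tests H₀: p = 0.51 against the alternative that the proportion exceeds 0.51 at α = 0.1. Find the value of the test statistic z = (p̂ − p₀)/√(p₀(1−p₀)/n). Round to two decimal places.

z = -1.42

p̂ = 52/117 = 0.4444.
SE = √(p₀(1−p₀)/n) = √(0.2499/117) = 0.0462.
z = (0.4444 − 0.51)/0.0462 = -0.0656/0.0462 = -1.42.
p-value = P(Z > -1.418) ≈ 0.9220. With α = 0.1, fail to reject H₀.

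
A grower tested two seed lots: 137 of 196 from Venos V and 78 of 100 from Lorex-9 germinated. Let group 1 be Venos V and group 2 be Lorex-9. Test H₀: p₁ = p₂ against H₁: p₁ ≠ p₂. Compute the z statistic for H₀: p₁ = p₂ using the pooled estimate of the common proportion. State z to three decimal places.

p̂₁ = 137/196 = 0.69898, p̂₂ = 78/100 = 0.78000.
Pooled p̂ = (137+78)/(196+100) = 215/296 = 0.72635.
SE = √(p̂(1−p̂)(1/n₁+1/n₂)) = √(0.72635·0.27365·0.015102) = √(0.00300176) = 0.05479.
z = (0.69898 − 0.78000)/0.05479 = -0.08102/0.05479 = -1.479.
Two-sided p-value ≈ 2·Φ(−1.479) = 0.1392.

z = -1.479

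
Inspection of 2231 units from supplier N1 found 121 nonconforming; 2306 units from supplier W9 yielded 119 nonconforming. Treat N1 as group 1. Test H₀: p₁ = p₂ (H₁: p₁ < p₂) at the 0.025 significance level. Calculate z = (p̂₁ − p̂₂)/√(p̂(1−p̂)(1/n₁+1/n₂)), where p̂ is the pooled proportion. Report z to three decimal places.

z = 0.396

p̂₁ = 121/2231 ≈ 0.054236, p̂₂ = 119/2306 ≈ 0.051605.
Pooled p̂ = (121+119)/(2231+2306) = 240/4537 = 0.052898.
SE = √(0.0501002 × 0.000881881) = 0.006647.
z = (0.054236 − 0.051605)/0.006647 = 0.002631/0.006647 = 0.396.
p-value = P(Z < 0.396) ≈ 0.6539; since p > α = 0.025, fail to reject H₀.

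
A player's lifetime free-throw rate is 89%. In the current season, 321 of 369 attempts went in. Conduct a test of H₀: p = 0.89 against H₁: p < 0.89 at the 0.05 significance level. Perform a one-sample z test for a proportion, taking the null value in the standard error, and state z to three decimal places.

z = -1.233

p̂ = 321/369 = 0.86992.
Under H₀, SE = √(0.89·0.11/369) = √(0.000265312) = 0.01629.
z = (0.86992 − 0.89)/0.01629 = -0.02008/0.01629 = -1.233.
p-value = P(Z < -1.233) ≈ 0.1088, so at α = 0.05 we fail to reject H₀.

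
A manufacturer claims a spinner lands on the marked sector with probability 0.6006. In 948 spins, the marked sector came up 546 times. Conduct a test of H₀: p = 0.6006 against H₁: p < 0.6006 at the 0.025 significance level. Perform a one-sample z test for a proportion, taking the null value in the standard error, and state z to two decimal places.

p̂ = 546/948 ≈ 0.5759.
Under H₀, SE = √(0.6006·0.3994/948) = √(0.000253038) = 0.0159.
z = (0.5759 − 0.6006)/0.0159 = -0.0247/0.0159 = -1.55.
p-value = P(Z < -1.550) ≈ 0.0606. With α = 0.025, fail to reject H₀.

z = -1.55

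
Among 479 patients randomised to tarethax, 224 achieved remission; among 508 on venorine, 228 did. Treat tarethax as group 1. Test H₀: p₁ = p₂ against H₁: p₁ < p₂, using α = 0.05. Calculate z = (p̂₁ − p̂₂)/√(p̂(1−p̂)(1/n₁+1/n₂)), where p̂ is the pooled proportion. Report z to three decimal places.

z = 0.593

p̂₁ = 224/479 = 0.46764, p̂₂ = 228/508 = 0.44882.
Pooled p̂ = (224+228)/(479+508) = 452/987 = 0.45795.
SE = √(0.248232 × 0.00405619) = 0.03173.
z = (0.46764 − 0.44882)/0.03173 = 0.01882/0.03173 = 0.593.
p-value = P(Z < 0.593) ≈ 0.7235, so at α = 0.05 we fail to reject H₀.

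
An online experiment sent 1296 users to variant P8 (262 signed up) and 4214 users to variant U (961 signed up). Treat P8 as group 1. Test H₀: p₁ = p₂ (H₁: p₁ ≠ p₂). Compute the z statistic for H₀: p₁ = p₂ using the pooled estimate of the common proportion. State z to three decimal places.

z = -1.961

p̂₁ = 262/1296 = 0.20216, p̂₂ = 961/4214 = 0.22805.
Pooled p̂ = (262+961)/(1296+4214) = 1223/5510 = 0.22196.
SE = √(0.172694 × 0.00100891) = 0.01320.
z = (0.20216 − 0.22805)/0.01320 = -0.02589/0.01320 = -1.961.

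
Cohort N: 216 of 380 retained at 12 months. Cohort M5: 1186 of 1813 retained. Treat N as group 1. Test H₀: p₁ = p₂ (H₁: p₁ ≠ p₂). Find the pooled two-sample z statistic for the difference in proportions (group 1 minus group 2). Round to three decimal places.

p̂₁ = 216/380 ≈ 0.56842, p̂₂ = 1186/1813 ≈ 0.65416.
Pooled p̂ = (216+1186)/(380+1813) = 1402/2193 = 0.63931.
SE = √(p̂(1−p̂)(1/n₁+1/n₂)) = √(0.63931·0.36069·0.00318315) = √(0.000734014) = 0.02709.
z = (0.56842 − 0.65416)/0.02709 = -0.08574/0.02709 = -3.165.

z = -3.165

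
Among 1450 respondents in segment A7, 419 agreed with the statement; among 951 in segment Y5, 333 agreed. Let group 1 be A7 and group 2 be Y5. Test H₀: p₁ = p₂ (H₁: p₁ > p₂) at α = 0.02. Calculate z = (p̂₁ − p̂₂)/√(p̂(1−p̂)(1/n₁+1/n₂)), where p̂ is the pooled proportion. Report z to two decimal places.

z = -3.16

p̂₁ = 419/1450 = 0.28897, p̂₂ = 333/951 = 0.35016.
Pooled p̂ = (419+333)/(1450+951) = 752/2401 = 0.31320.
SE = √(0.215107 × 0.00174118) = 0.01935.
z = (0.28897 − 0.35016)/0.01935 = -0.06119/0.01935 = -3.16.
p-value = P(Z > -3.162) ≈ 0.9992; since p > α = 0.02, fail to reject H₀.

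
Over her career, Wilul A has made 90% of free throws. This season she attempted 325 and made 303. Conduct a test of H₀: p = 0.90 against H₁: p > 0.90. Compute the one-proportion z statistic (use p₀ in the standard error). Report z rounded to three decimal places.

z = 1.941

p̂ = 303/325 ≈ 0.932308.
SE = √(p₀(1−p₀)/n) = √(0.09/325) = 0.016641.
z = (0.932308 − 0.9)/0.016641 = 0.032308/0.016641 = 1.941.
p-value = P(Z > 1.941) ≈ 0.0261.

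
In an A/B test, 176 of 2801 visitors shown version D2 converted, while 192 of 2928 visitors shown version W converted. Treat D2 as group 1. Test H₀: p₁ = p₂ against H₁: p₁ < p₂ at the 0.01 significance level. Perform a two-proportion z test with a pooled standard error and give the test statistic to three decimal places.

z = -0.423

p̂₁ = 176/2801 = 0.06283, p̂₂ = 192/2928 = 0.06557.
Pooled p̂ = (176+192)/(2801+2928) = 368/5729 = 0.06423.
SE = √(p̂(1−p̂)(1/n₁+1/n₂)) = √(0.06423·0.93577·0.000698545) = √(4.19885e-05) = 0.00648.
z = (0.06283 − 0.06557)/0.00648 = -0.00274/0.00648 = -0.423.
p-value = P(Z < -0.423) ≈ 0.3363; since p > α = 0.01, fail to reject H₀.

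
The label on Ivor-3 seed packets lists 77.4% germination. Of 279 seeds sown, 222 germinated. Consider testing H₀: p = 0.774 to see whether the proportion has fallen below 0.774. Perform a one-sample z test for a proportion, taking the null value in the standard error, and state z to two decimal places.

p̂ = 222/279 ≈ 0.7957.
Standard error under H₀: √(0.774×0.226/279) = 0.0250.
z = (0.7957 − 0.774)/0.0250 = 0.0217/0.0250 = 0.87.

z = 0.87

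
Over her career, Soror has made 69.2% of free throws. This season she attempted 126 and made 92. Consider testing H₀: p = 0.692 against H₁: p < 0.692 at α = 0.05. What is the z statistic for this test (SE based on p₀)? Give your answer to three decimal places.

z = 0.928

p̂ = 92/126 ≈ 0.73016.
SE = √(p₀(1−p₀)/n) = √(0.21314/126) = 0.04113.
z = (0.73016 − 0.692)/0.04113 = 0.03816/0.04113 = 0.928.
p-value = P(Z < 0.928) ≈ 0.8232. With α = 0.05, fail to reject H₀.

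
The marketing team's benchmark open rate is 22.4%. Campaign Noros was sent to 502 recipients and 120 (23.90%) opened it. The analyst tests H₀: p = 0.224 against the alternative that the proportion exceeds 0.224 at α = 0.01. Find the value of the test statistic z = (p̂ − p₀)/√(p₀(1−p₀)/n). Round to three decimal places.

z = 0.808

p̂ = 120/502 ≈ 0.23904.
Under H₀, SE = √(0.224·0.776/502) = √(0.000346263) = 0.01861.
z = (0.23904 − 0.224)/0.01861 = 0.01504/0.01861 = 0.808.
p-value = P(Z > 0.808) ≈ 0.2094; since p > α = 0.01, fail to reject H₀.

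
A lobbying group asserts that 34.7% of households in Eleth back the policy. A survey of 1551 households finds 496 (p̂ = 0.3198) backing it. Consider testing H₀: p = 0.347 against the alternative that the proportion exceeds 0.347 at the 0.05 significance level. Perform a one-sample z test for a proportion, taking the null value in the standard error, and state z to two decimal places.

z = -2.25

p̂ = 496/1551 = 0.3198.
Standard error under H₀: √(0.347×0.653/1551) = 0.0121.
z = (0.3198 − 0.347)/0.0121 = -0.0272/0.0121 = -2.25.
p-value = P(Z > -2.251) ≈ 0.9878, so at α = 0.05 we fail to reject H₀.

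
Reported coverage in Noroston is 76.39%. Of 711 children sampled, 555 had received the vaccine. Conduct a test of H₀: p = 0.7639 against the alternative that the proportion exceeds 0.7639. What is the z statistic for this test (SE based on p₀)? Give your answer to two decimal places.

p̂ = 555/711 = 0.7806.
SE = √(p₀(1−p₀)/n) = √(0.18036/711) = 0.0159.
z = (0.7806 − 0.7639)/0.0159 = 0.0167/0.0159 = 1.05.
p-value = P(Z > 1.048) ≈ 0.1473.

z = 1.05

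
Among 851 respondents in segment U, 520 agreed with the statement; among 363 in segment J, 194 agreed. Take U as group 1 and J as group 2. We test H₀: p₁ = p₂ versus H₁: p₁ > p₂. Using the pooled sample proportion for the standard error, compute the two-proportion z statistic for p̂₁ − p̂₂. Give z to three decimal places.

p̂₁ = 520/851 ≈ 0.61105, p̂₂ = 194/363 ≈ 0.53444.
Pooled p̂ = (520+194)/(851+363) = 714/1214 = 0.58814.
SE = √(p̂(1−p̂)(1/n₁+1/n₂)) = √(0.58814·0.41186·0.00392991) = √(0.000951948) = 0.03085.
z = (0.61105 − 0.53444)/0.03085 = 0.07661/0.03085 = 2.483.

z = 2.483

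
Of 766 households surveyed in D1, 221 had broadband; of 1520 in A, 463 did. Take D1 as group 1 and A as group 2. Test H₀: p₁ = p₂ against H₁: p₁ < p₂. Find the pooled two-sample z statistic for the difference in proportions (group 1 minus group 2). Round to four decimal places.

p̂₁ = 221/766 ≈ 0.2885117, p̂₂ = 463/1520 ≈ 0.3046053.
Pooled p̂ = (221+463)/(766+1520) = 684/2286 = 0.2992126.
SE = √(0.209684 × 0.00196338) = 0.0202901.
z = (0.2885117 − 0.3046053)/0.0202901 = -0.0160936/0.0202901 = -0.7932.

z = -0.7932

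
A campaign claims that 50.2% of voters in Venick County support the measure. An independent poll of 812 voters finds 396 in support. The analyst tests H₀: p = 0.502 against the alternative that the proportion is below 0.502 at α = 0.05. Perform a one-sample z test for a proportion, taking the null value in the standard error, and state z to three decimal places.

z = -0.816

p̂ = 396/812 ≈ 0.48768.
Standard error under H₀: √(0.502×0.498/812) = 0.01755.
z = (0.48768 − 0.502)/0.01755 = -0.01432/0.01755 = -0.816.
p-value = P(Z < -0.816) ≈ 0.2073, so at α = 0.05 we fail to reject H₀.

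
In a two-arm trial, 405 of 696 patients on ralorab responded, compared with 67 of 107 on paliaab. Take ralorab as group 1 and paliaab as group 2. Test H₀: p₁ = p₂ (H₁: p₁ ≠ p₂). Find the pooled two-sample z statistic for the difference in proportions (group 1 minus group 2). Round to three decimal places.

p̂₁ = 405/696 = 0.58190, p̂₂ = 67/107 = 0.62617.
Pooled p̂ = (405+67)/(696+107) = 472/803 = 0.58780.
SE = √(p̂(1−p̂)(1/n₁+1/n₂)) = √(0.58780·0.41220·0.0107826) = √(0.00261253) = 0.05111.
z = (0.58190 − 0.62617)/0.05111 = -0.04427/0.05111 = -0.866.
Two-sided p-value ≈ 2·Φ(−0.866) = 0.3864.

z = -0.866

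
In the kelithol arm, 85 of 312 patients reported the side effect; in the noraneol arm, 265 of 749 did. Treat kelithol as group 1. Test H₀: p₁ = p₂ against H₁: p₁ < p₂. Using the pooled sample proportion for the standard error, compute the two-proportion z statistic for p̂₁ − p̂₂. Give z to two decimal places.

z = -2.57

p̂₁ = 85/312 = 0.2724, p̂₂ = 265/749 = 0.3538.
Pooled p̂ = (85+265)/(312+749) = 350/1061 = 0.3299.
SE = √(p̂(1−p̂)(1/n₁+1/n₂)) = √(0.3299·0.6701·0.00454024) = √(0.00100366) = 0.0317.
z = (0.2724 − 0.3538)/0.0317 = -0.0814/0.0317 = -2.57.
p-value = P(Z < -2.568) ≈ 0.0051.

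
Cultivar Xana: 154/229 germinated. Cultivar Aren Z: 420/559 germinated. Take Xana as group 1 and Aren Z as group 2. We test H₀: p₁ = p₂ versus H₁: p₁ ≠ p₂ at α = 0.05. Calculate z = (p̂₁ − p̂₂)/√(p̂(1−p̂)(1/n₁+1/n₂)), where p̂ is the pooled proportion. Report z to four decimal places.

p̂₁ = 154/229 ≈ 0.6724891, p̂₂ = 420/559 ≈ 0.7513417.
Pooled p̂ = (154+420)/(229+559) = 574/788 = 0.7284264.
SE = √(0.197821 × 0.00615572) = 0.0348960.
z = (0.6724891 − 0.7513417)/0.0348960 = -0.0788526/0.0348960 = -2.2596.
p-value = 2·P(Z > 2.260) ≈ 0.0238, so at α = 0.05 we reject H₀.

z = -2.2596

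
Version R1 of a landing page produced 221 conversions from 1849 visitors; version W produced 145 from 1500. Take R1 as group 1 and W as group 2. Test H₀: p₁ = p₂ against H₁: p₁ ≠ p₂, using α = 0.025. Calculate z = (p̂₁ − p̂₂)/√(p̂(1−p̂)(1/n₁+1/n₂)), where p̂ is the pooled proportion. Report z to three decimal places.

p̂₁ = 221/1849 ≈ 0.11952, p̂₂ = 145/1500 ≈ 0.09667.
Pooled p̂ = (221+145)/(1849+1500) = 366/3349 = 0.10929.
SE = √(p̂(1−p̂)(1/n₁+1/n₂)) = √(0.10929·0.89071·0.0012075) = √(0.000117541) = 0.01084.
z = (0.11952 − 0.09667)/0.01084 = 0.02285/0.01084 = 2.108.
p-value = 2·P(Z > 2.108) ≈ 0.0350. With α = 0.025, fail to reject H₀.

z = 2.108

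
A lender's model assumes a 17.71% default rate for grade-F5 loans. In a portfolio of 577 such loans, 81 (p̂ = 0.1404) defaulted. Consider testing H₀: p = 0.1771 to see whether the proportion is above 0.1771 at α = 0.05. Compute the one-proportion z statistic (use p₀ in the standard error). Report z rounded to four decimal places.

z = -2.3104

p̂ = 81/577 = 0.140381.
Standard error under H₀: √(0.1771×0.8229/577) = 0.015893.
z = (0.140381 − 0.1771)/0.015893 = -0.036719/0.015893 = -2.3104.
p-value = P(Z > -2.310) ≈ 0.9896. With α = 0.05, fail to reject H₀.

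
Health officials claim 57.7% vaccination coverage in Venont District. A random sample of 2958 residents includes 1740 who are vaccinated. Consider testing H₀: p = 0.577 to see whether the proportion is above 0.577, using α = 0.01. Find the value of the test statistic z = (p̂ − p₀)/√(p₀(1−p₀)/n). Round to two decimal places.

z = 1.24

p̂ = 1740/2958 ≈ 0.58824.
SE = √(p₀(1−p₀)/n) = √(0.24407/2958) = 0.00908.
z = (0.58824 − 0.577)/0.00908 = 0.01124/0.00908 = 1.24.
p-value = P(Z > 1.237) ≈ 0.1081. With α = 0.01, fail to reject H₀.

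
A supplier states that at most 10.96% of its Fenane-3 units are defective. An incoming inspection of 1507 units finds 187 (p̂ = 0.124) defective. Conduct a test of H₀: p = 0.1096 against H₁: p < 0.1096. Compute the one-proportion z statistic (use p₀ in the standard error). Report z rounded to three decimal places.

p̂ = 187/1507 = 0.12409.
SE = √(p₀(1−p₀)/n) = √(0.097588/1507) = 0.00805.
z = (0.12409 − 0.1096)/0.00805 = 0.01449/0.00805 = 1.800.
p-value = P(Z < 1.800) ≈ 0.9641.

z = 1.800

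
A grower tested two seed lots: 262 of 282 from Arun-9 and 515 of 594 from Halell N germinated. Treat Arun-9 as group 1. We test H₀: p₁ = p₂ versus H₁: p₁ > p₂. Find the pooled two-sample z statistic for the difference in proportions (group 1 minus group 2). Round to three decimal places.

z = 2.711

p̂₁ = 262/282 = 0.92908, p̂₂ = 515/594 = 0.86700.
Pooled p̂ = (262+515)/(282+594) = 777/876 = 0.88699.
SE = √(p̂(1−p̂)(1/n₁+1/n₂)) = √(0.88699·0.11301·0.0052296) = √(0.000524224) = 0.02290.
z = (0.92908 − 0.86700)/0.02290 = 0.06208/0.02290 = 2.711.
p-value = P(Z > 2.711) ≈ 0.0034.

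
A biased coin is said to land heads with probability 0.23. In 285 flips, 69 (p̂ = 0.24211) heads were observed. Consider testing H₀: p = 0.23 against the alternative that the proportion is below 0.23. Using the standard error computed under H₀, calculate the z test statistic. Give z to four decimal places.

p̂ = 69/285 = 0.242105.
SE = √(p₀(1−p₀)/n) = √(0.1771/285) = 0.024928.
z = (0.242105 − 0.23)/0.024928 = 0.012105/0.024928 = 0.4856.
p-value = P(Z < 0.486) ≈ 0.6864.

z = 0.4856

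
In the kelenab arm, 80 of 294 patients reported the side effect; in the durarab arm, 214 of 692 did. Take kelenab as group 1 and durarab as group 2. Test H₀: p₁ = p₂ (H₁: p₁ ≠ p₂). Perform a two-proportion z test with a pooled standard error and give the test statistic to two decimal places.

p̂₁ = 80/294 = 0.2721, p̂₂ = 214/692 = 0.3092.
Pooled p̂ = (80+214)/(294+692) = 294/986 = 0.2982.
SE = √(p̂(1−p̂)(1/n₁+1/n₂)) = √(0.2982·0.7018·0.00484645) = √(0.0010142) = 0.0318.
z = (0.2721 − 0.3092)/0.0318 = -0.0371/0.0318 = -1.17.

z = -1.17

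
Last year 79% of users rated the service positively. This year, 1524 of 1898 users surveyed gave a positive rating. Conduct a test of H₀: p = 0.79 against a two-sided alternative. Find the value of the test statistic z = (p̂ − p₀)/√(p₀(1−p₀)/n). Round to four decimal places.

z = 1.3852

p̂ = 1524/1898 = 0.802950.
SE = √(p₀(1−p₀)/n) = √(0.1659/1898) = 0.009349.
z = (0.802950 − 0.79)/0.009349 = 0.012950/0.009349 = 1.3852.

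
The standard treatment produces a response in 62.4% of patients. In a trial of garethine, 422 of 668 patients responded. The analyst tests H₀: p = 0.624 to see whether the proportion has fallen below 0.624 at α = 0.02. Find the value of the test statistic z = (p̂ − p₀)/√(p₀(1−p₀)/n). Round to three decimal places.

p̂ = 422/668 ≈ 0.63174.
Standard error under H₀: √(0.624×0.376/668) = 0.01874.
z = (0.63174 − 0.624)/0.01874 = 0.00774/0.01874 = 0.413.
p-value = P(Z < 0.413) ≈ 0.6601; since p > α = 0.02, fail to reject H₀.

z = 0.413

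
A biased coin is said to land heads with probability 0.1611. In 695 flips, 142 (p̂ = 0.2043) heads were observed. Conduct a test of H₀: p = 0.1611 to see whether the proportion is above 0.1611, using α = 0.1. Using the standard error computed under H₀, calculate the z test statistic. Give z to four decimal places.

z = 3.0991

p̂ = 142/695 = 0.204317.
Standard error under H₀: √(0.1611×0.8389/695) = 0.013945.
z = (0.204317 − 0.1611)/0.013945 = 0.043217/0.013945 = 3.0991.
p-value = P(Z > 3.099) ≈ 0.0010; since p < α = 0.1, reject H₀.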